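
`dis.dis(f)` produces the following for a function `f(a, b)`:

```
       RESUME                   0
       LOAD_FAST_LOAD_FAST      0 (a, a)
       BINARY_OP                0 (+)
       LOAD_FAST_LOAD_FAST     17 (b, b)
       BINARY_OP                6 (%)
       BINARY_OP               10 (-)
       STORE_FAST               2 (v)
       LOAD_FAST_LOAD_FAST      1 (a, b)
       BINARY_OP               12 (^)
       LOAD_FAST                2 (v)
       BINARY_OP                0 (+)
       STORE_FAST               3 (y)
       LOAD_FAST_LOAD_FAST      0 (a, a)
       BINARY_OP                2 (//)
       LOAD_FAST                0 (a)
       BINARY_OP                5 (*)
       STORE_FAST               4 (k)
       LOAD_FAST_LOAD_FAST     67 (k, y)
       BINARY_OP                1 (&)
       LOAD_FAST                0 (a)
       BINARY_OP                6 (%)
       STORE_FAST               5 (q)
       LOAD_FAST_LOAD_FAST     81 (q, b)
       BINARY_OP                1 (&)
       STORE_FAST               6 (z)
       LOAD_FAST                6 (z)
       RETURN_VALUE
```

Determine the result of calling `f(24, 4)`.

0

LOAD_FAST_LOAD_FAST a,a → push 24,24. Stack: [24, 24]
BINARY_OP + → 24 + 24 = 48. Stack: [48]
LOAD_FAST_LOAD_FAST b,b → push 4,4. Stack: [48, 4, 4]
BINARY_OP % → 4 % 4 = 0. Stack: [48, 0]
BINARY_OP - → 48 - 0 = 48. Stack: [48]
STORE_FAST v → v=48. Stack: []
LOAD_FAST_LOAD_FAST a,b → push 24,4. Stack: [24, 4]
BINARY_OP ^ → 24 ^ 4 = 28. Stack: [28]
LOAD_FAST v → push 48. Stack: [28, 48]
BINARY_OP + → 28 + 48 = 76. Stack: [76]
STORE_FAST y → y=76. Stack: []
LOAD_FAST_LOAD_FAST a,a → push 24,24. Stack: [24, 24]
BINARY_OP // → 24 // 24 = 1. Stack: [1]
LOAD_FAST a → push 24. Stack: [1, 24]
BINARY_OP * → 1 * 24 = 24. Stack: [24]
STORE_FAST k → k=24. Stack: []
LOAD_FAST_LOAD_FAST k,y → push 24,76. Stack: [24, 76]
BINARY_OP & → 24 & 76 = 8. Stack: [8]
LOAD_FAST a → push 24. Stack: [8, 24]
BINARY_OP % → 8 % 24 = 8. Stack: [8]
STORE_FAST q → q=8. Stack: []
LOAD_FAST_LOAD_FAST q,b → push 8,4. Stack: [8, 4]
BINARY_OP & → 8 & 4 = 0. Stack: [0]
STORE_FAST z → z=0. Stack: []
LOAD_FAST z → push 0. Stack: [0]
RETURN_VALUE → return 0.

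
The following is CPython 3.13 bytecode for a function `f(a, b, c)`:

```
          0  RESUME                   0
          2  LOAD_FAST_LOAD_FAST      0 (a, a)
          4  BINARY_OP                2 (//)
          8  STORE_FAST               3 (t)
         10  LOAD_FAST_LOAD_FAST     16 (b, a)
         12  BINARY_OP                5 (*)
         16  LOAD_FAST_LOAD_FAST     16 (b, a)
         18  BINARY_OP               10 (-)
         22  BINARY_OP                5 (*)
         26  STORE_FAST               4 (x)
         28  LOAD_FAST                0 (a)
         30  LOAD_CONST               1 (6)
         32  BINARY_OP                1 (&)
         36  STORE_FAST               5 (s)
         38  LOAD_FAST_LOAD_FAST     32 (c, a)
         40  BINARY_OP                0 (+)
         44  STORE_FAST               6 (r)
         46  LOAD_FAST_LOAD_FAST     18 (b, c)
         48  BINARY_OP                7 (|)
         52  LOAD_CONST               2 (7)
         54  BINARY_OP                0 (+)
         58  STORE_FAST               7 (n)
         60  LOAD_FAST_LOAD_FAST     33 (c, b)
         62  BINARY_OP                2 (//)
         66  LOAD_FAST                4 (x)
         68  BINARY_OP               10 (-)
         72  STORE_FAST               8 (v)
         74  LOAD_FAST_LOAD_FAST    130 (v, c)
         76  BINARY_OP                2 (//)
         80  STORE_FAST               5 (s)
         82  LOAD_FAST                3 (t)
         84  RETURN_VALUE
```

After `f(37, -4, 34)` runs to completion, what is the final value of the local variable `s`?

-179

LOAD_FAST_LOAD_FAST a,a → push 37,37. Stack: [37, 37]
BINARY_OP // → 37 // 37 = 1. Stack: [1]
STORE_FAST t → t=1. Stack: []
LOAD_FAST_LOAD_FAST b,a → push -4,37. Stack: [-4, 37]
BINARY_OP * → -4 * 37 = -148. Stack: [-148]
LOAD_FAST_LOAD_FAST b,a → push -4,37. Stack: [-148, -4, 37]
BINARY_OP - → -4 - 37 = -41. Stack: [-148, -41]
BINARY_OP * → -148 * -41 = 6068. Stack: [6068]
STORE_FAST x → x=6068. Stack: []
LOAD_FAST a → push 37. Stack: [37]
LOAD_CONST → push 6. Stack: [37, 6]
BINARY_OP & → 37 & 6 = 4. Stack: [4]
STORE_FAST s → s=4. Stack: []
LOAD_FAST_LOAD_FAST c,a → push 34,37. Stack: [34, 37]
BINARY_OP + → 34 + 37 = 71. Stack: [71]
STORE_FAST r → r=71. Stack: []
LOAD_FAST_LOAD_FAST b,c → push -4,34. Stack: [-4, 34]
BINARY_OP | → -4 | 34 = -2. Stack: [-2]
LOAD_CONST → push 7. Stack: [-2, 7]
BINARY_OP + → -2 + 7 = 5. Stack: [5]
STORE_FAST n → n=5. Stack: []
LOAD_FAST_LOAD_FAST c,b → push 34,-4. Stack: [34, -4]
BINARY_OP // → 34 // -4 = -9. Stack: [-9]
LOAD_FAST x → push 6068. Stack: [-9, 6068]
BINARY_OP - → -9 - 6068 = -6077. Stack: [-6077]
STORE_FAST v → v=-6077. Stack: []
LOAD_FAST_LOAD_FAST v,c → push -6077,34. Stack: [-6077, 34]
BINARY_OP // → -6077 // 34 = -179. Stack: [-179]
STORE_FAST s → s=-179. Stack: []
LOAD_FAST t → push 1. Stack: [1]
RETURN_VALUE → return 1.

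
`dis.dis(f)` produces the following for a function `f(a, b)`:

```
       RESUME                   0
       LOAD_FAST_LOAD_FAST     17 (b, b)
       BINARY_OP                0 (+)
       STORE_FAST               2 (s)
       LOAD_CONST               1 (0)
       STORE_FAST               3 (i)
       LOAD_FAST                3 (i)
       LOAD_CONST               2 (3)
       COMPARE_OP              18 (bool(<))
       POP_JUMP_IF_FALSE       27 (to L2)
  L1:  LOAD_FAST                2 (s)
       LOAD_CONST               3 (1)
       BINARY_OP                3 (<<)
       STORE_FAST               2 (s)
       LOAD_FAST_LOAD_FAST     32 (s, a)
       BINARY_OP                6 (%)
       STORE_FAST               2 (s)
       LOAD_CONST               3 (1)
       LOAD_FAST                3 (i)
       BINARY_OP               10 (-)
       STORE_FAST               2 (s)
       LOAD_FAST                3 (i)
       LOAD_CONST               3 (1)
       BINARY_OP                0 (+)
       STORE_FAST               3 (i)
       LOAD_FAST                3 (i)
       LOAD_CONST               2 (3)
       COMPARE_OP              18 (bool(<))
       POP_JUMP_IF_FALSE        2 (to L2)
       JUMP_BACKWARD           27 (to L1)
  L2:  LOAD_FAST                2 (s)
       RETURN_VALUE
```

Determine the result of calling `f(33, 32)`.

-1

LOAD_FAST_LOAD_FAST b,b → push 32,32
BINARY_OP + → 32 + 32 = 64
STORE_FAST s → s=64
LOAD_CONST → push 0
STORE_FAST i → i=0
LOAD_FAST i → push 0
LOAD_CONST → push 3
COMPARE_OP bool(<) → 0 vs 3 = True
POP_JUMP_IF_FALSE → pop True; no jump
LOAD_FAST s → push 64
LOAD_CONST → push 1
BINARY_OP << → 64 << 1 = 128
STORE_FAST s → s=128
LOAD_FAST_LOAD_FAST s,a → push 128,33
BINARY_OP % → 128 % 33 = 29
STORE_FAST s → s=29
LOAD_CONST → push 1
LOAD_FAST i → push 0
BINARY_OP - → 1 - 0 = 1
STORE_FAST s → s=1
LOAD_FAST i → push 0
LOAD_CONST → push 1
BINARY_OP + → 0 + 1 = 1
STORE_FAST i → i=1
LOAD_FAST i → push 1
LOAD_CONST → push 3
COMPARE_OP bool(<) → 1 vs 3 = True
POP_JUMP_IF_FALSE → pop True; no jump
LOAD_FAST s → push 1
LOAD_CONST → push 1
BINARY_OP << → 1 << 1 = 2
STORE_FAST s → s=2
LOAD_FAST_LOAD_FAST s,a → push 2,33
BINARY_OP % → 2 % 33 = 2
STORE_FAST s → s=2
LOAD_CONST → push 1
LOAD_FAST i → push 1
BINARY_OP - → 1 - 1 = 0
STORE_FAST s → s=0
LOAD_FAST i → push 1
LOAD_CONST → push 1
BINARY_OP + → 1 + 1 = 2
STORE_FAST i → i=2
LOAD_FAST i → push 2
LOAD_CONST → push 3
COMPARE_OP bool(<) → 2 vs 3 = True
POP_JUMP_IF_FALSE → pop True; no jump
LOAD_FAST s → push 0
LOAD_CONST → push 1
BINARY_OP << → 0 << 1 = 0
STORE_FAST s → s=0
LOAD_FAST_LOAD_FAST s,a → push 0,33
BINARY_OP % → 0 % 33 = 0
STORE_FAST s → s=0
LOAD_CONST → push 1
LOAD_FAST i → push 2
BINARY_OP - → 1 - 2 = -1
STORE_FAST s → s=-1
LOAD_FAST i → push 2
LOAD_CONST → push 1
BINARY_OP + → 2 + 1 = 3
STORE_FAST i → i=3
LOAD_FAST i → push 3
LOAD_CONST → push 3
COMPARE_OP bool(<) → 3 vs 3 = False
POP_JUMP_IF_FALSE → pop False; jump
LOAD_FAST s → push -1
RETURN_VALUE → return -1.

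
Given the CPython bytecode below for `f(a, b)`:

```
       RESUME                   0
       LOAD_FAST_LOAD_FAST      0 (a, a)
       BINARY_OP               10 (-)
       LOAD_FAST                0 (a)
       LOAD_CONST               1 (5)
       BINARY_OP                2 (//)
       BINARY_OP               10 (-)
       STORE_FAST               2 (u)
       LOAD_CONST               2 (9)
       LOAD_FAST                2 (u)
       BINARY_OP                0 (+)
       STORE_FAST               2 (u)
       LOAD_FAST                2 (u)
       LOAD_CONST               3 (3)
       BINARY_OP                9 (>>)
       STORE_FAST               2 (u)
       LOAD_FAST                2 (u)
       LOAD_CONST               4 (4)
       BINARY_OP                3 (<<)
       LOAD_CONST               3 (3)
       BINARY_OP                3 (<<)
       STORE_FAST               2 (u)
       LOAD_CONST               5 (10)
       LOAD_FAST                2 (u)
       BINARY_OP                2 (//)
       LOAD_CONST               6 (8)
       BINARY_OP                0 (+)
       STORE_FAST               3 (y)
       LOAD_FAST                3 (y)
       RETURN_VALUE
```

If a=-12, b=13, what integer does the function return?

8

LOAD_FAST_LOAD_FAST a,a → push -12,-12. Stack: [-12, -12]
BINARY_OP - → -12 - -12 = 0. Stack: [0]
LOAD_FAST a → push -12. Stack: [0, -12]
LOAD_CONST → push 5. Stack: [0, -12, 5]
BINARY_OP // → -12 // 5 = -3. Stack: [0, -3]
BINARY_OP - → 0 - -3 = 3. Stack: [3]
STORE_FAST u → u=3. Stack: []
LOAD_CONST → push 9. Stack: [9]
LOAD_FAST u → push 3. Stack: [9, 3]
BINARY_OP + → 9 + 3 = 12. Stack: [12]
STORE_FAST u → u=12. Stack: []
LOAD_FAST u → push 12. Stack: [12]
LOAD_CONST → push 3. Stack: [12, 3]
BINARY_OP >> → 12 >> 3 = 1. Stack: [1]
STORE_FAST u → u=1. Stack: []
LOAD_FAST u → push 1. Stack: [1]
LOAD_CONST → push 4. Stack: [1, 4]
BINARY_OP << → 1 << 4 = 16. Stack: [16]
LOAD_CONST → push 3. Stack: [16, 3]
BINARY_OP << → 16 << 3 = 128. Stack: [128]
STORE_FAST u → u=128. Stack: []
LOAD_CONST → push 10. Stack: [10]
LOAD_FAST u → push 128. Stack: [10, 128]
BINARY_OP // → 10 // 128 = 0. Stack: [0]
LOAD_CONST → push 8. Stack: [0, 8]
BINARY_OP + → 0 + 8 = 8. Stack: [8]
STORE_FAST y → y=8. Stack: []
LOAD_FAST y → push 8. Stack: [8]
RETURN_VALUE → return 8.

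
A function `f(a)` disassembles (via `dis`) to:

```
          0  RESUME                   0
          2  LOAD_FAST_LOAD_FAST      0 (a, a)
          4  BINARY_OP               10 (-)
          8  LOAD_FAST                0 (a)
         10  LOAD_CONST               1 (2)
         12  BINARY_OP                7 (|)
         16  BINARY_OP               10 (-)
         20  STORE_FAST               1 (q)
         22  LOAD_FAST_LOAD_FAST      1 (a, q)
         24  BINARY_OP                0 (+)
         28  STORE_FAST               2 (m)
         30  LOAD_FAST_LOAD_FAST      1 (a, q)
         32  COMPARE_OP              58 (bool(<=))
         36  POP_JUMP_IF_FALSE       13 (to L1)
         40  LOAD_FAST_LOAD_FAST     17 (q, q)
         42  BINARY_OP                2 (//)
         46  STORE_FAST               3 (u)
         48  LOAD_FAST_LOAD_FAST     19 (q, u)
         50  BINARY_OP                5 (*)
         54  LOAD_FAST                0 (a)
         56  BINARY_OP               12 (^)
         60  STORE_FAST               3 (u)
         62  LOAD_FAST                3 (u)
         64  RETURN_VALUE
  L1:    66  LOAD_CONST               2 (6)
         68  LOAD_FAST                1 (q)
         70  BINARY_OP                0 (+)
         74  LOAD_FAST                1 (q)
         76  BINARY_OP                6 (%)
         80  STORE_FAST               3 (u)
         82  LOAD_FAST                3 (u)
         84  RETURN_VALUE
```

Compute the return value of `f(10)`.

-4

LOAD_FAST_LOAD_FAST a,a → push 10,10. Stack: [10, 10]
BINARY_OP - → 10 - 10 = 0. Stack: [0]
LOAD_FAST a → push 10. Stack: [0, 10]
LOAD_CONST → push 2. Stack: [0, 10, 2]
BINARY_OP | → 10 | 2 = 10. Stack: [0, 10]
BINARY_OP - → 0 - 10 = -10. Stack: [-10]
STORE_FAST q → q=-10. Stack: []
LOAD_FAST_LOAD_FAST a,q → push 10,-10. Stack: [10, -10]
BINARY_OP + → 10 + -10 = 0. Stack: [0]
STORE_FAST m → m=0. Stack: []
LOAD_FAST_LOAD_FAST a,q → push 10,-10. Stack: [10, -10]
COMPARE_OP bool(<=) → 10 vs -10 = False. Stack: [False]
POP_JUMP_IF_FALSE → pop False; jump. Stack: []
LOAD_CONST → push 6. Stack: [6]
LOAD_FAST q → push -10. Stack: [6, -10]
BINARY_OP + → 6 + -10 = -4. Stack: [-4]
LOAD_FAST q → push -10. Stack: [-4, -10]
BINARY_OP % → -4 % -10 = -4. Stack: [-4]
STORE_FAST u → u=-4. Stack: []
LOAD_FAST u → push -4. Stack: [-4]
RETURN_VALUE → return -4.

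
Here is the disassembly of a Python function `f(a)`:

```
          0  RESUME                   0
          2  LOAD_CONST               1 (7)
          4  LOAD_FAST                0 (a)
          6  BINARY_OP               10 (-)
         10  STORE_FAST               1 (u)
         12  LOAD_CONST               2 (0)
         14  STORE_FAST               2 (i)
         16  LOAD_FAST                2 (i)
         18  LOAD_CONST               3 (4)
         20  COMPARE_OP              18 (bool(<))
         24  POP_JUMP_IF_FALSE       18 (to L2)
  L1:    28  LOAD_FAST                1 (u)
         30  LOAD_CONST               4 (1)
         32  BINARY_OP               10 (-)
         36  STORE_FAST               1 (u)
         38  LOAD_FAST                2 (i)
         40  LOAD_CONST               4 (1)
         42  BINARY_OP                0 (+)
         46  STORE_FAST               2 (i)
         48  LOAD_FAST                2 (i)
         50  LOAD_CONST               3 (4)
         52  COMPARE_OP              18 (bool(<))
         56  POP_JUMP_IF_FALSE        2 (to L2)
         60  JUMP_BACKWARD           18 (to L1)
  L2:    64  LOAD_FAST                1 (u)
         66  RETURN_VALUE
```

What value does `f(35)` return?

LOAD_CONST → push 7. Stack: [7]
LOAD_FAST a → push 35. Stack: [7, 35]
BINARY_OP - → 7 - 35 = -28. Stack: [-28]
STORE_FAST u → u=-28. Stack: []
LOAD_CONST → push 0. Stack: [0]
STORE_FAST i → i=0. Stack: []
LOAD_FAST i → push 0. Stack: [0]
LOAD_CONST → push 4. Stack: [0, 4]
COMPARE_OP bool(<) → 0 vs 4 = True. Stack: [True]
POP_JUMP_IF_FALSE → pop True; no jump. Stack: []
LOAD_FAST u → push -28. Stack: [-28]
LOAD_CONST → push 1. Stack: [-28, 1]
BINARY_OP - → -28 - 1 = -29. Stack: [-29]
STORE_FAST u → u=-29. Stack: []
LOAD_FAST i → push 0. Stack: [0]
LOAD_CONST → push 1. Stack: [0, 1]
BINARY_OP + → 0 + 1 = 1. Stack: [1]
STORE_FAST i → i=1. Stack: []
LOAD_FAST i → push 1. Stack: [1]
LOAD_CONST → push 4. Stack: [1, 4]
COMPARE_OP bool(<) → 1 vs 4 = True. Stack: [True]
POP_JUMP_IF_FALSE → pop True; no jump. Stack: []
LOAD_FAST u → push -29. Stack: [-29]
LOAD_CONST → push 1. Stack: [-29, 1]
BINARY_OP - → -29 - 1 = -30. Stack: [-30]
STORE_FAST u → u=-30. Stack: []
LOAD_FAST i → push 1. Stack: [1]
LOAD_CONST → push 1. Stack: [1, 1]
BINARY_OP + → 1 + 1 = 2. Stack: [2]
STORE_FAST i → i=2. Stack: []
LOAD_FAST i → push 2. Stack: [2]
LOAD_CONST → push 4. Stack: [2, 4]
COMPARE_OP bool(<) → 2 vs 4 = True. Stack: [True]
POP_JUMP_IF_FALSE → pop True; no jump. Stack: []
LOAD_FAST u → push -30. Stack: [-30]
LOAD_CONST → push 1. Stack: [-30, 1]
BINARY_OP - → -30 - 1 = -31. Stack: [-31]
STORE_FAST u → u=-31. Stack: []
LOAD_FAST i → push 2. Stack: [2]
LOAD_CONST → push 1. Stack: [2, 1]
BINARY_OP + → 2 + 1 = 3. Stack: [3]
STORE_FAST i → i=3. Stack: []
LOAD_FAST i → push 3. Stack: [3]
LOAD_CONST → push 4. Stack: [3, 4]
COMPARE_OP bool(<) → 3 vs 4 = True. Stack: [True]
POP_JUMP_IF_FALSE → pop True; no jump. Stack: []
LOAD_FAST u → push -31. Stack: [-31]
LOAD_CONST → push 1. Stack: [-31, 1]
BINARY_OP - → -31 - 1 = -32. Stack: [-32]
STORE_FAST u → u=-32. Stack: []
LOAD_FAST i → push 3. Stack: [3]
LOAD_CONST → push 1. Stack: [3, 1]
BINARY_OP + → 3 + 1 = 4. Stack: [4]
STORE_FAST i → i=4. Stack: []
LOAD_FAST i → push 4. Stack: [4]
LOAD_CONST → push 4. Stack: [4, 4]
COMPARE_OP bool(<) → 4 vs 4 = False. Stack: [False]
POP_JUMP_IF_FALSE → pop False; jump. Stack: []
LOAD_FAST u → push -32. Stack: [-32]
RETURN_VALUE → return -32.

-32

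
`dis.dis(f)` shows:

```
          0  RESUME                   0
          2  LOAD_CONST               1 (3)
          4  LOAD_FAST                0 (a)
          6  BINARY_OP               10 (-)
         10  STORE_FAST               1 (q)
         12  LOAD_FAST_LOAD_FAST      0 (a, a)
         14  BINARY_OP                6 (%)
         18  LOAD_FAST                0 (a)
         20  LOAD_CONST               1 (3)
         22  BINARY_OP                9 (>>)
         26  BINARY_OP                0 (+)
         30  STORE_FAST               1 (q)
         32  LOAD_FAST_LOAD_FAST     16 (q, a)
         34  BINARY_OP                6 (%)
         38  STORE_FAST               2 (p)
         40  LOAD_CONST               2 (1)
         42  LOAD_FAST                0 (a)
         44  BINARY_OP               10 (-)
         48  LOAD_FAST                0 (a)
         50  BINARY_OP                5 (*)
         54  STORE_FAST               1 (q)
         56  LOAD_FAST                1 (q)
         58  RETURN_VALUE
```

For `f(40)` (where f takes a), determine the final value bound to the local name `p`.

LOAD_CONST → push 3. Stack: [3]
LOAD_FAST a → push 40. Stack: [3, 40]
BINARY_OP - → 3 - 40 = -37. Stack: [-37]
STORE_FAST q → q=-37. Stack: []
LOAD_FAST_LOAD_FAST a,a → push 40,40. Stack: [40, 40]
BINARY_OP % → 40 % 40 = 0. Stack: [0]
LOAD_FAST a → push 40. Stack: [0, 40]
LOAD_CONST → push 3. Stack: [0, 40, 3]
BINARY_OP >> → 40 >> 3 = 5. Stack: [0, 5]
BINARY_OP + → 0 + 5 = 5. Stack: [5]
STORE_FAST q → q=5. Stack: []
LOAD_FAST_LOAD_FAST q,a → push 5,40. Stack: [5, 40]
BINARY_OP % → 5 % 40 = 5. Stack: [5]
STORE_FAST p → p=5. Stack: []
LOAD_CONST → push 1. Stack: [1]
LOAD_FAST a → push 40. Stack: [1, 40]
BINARY_OP - → 1 - 40 = -39. Stack: [-39]
LOAD_FAST a → push 40. Stack: [-39, 40]
BINARY_OP * → -39 * 40 = -1560. Stack: [-1560]
STORE_FAST q → q=-1560. Stack: []
LOAD_FAST q → push -1560. Stack: [-1560]
RETURN_VALUE → return -1560.

5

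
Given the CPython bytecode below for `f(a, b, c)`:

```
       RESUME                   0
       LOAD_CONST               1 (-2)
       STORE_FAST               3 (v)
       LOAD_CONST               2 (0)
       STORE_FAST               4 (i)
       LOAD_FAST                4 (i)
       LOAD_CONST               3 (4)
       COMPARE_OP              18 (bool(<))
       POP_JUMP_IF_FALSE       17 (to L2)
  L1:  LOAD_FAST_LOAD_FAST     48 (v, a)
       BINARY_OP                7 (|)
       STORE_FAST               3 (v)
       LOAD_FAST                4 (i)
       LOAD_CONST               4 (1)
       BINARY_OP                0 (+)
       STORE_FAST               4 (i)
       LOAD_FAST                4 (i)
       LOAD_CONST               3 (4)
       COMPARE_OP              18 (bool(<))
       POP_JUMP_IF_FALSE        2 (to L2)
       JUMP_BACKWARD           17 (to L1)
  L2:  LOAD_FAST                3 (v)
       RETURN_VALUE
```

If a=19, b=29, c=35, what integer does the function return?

LOAD_CONST → push -2. Stack: [-2]
STORE_FAST v → v=-2. Stack: []
LOAD_CONST → push 0. Stack: [0]
STORE_FAST i → i=0. Stack: []
LOAD_FAST i → push 0. Stack: [0]
LOAD_CONST → push 4. Stack: [0, 4]
COMPARE_OP bool(<) → 0 vs 4 = True. Stack: [True]
POP_JUMP_IF_FALSE → pop True; no jump. Stack: []
LOAD_FAST_LOAD_FAST v,a → push -2,19. Stack: [-2, 19]
BINARY_OP | → -2 | 19 = -1. Stack: [-1]
STORE_FAST v → v=-1. Stack: []
LOAD_FAST i → push 0. Stack: [0]
LOAD_CONST → push 1. Stack: [0, 1]
BINARY_OP + → 0 + 1 = 1. Stack: [1]
STORE_FAST i → i=1. Stack: []
LOAD_FAST i → push 1. Stack: [1]
LOAD_CONST → push 4. Stack: [1, 4]
COMPARE_OP bool(<) → 1 vs 4 = True. Stack: [True]
POP_JUMP_IF_FALSE → pop True; no jump. Stack: []
LOAD_FAST_LOAD_FAST v,a → push -1,19. Stack: [-1, 19]
BINARY_OP | → -1 | 19 = -1. Stack: [-1]
STORE_FAST v → v=-1. Stack: []
LOAD_FAST i → push 1. Stack: [1]
LOAD_CONST → push 1. Stack: [1, 1]
BINARY_OP + → 1 + 1 = 2. Stack: [2]
STORE_FAST i → i=2. Stack: []
LOAD_FAST i → push 2. Stack: [2]
LOAD_CONST → push 4. Stack: [2, 4]
COMPARE_OP bool(<) → 2 vs 4 = True. Stack: [True]
POP_JUMP_IF_FALSE → pop True; no jump. Stack: []
LOAD_FAST_LOAD_FAST v,a → push -1,19. Stack: [-1, 19]
BINARY_OP | → -1 | 19 = -1. Stack: [-1]
STORE_FAST v → v=-1. Stack: []
LOAD_FAST i → push 2. Stack: [2]
LOAD_CONST → push 1. Stack: [2, 1]
BINARY_OP + → 2 + 1 = 3. Stack: [3]
STORE_FAST i → i=3. Stack: []
LOAD_FAST i → push 3. Stack: [3]
LOAD_CONST → push 4. Stack: [3, 4]
COMPARE_OP bool(<) → 3 vs 4 = True. Stack: [True]
POP_JUMP_IF_FALSE → pop True; no jump. Stack: []
LOAD_FAST_LOAD_FAST v,a → push -1,19. Stack: [-1, 19]
BINARY_OP | → -1 | 19 = -1. Stack: [-1]
STORE_FAST v → v=-1. Stack: []
LOAD_FAST i → push 3. Stack: [3]
LOAD_CONST → push 1. Stack: [3, 1]
BINARY_OP + → 3 + 1 = 4. Stack: [4]
STORE_FAST i → i=4. Stack: []
LOAD_FAST i → push 4. Stack: [4]
LOAD_CONST → push 4. Stack: [4, 4]
COMPARE_OP bool(<) → 4 vs 4 = False. Stack: [False]
POP_JUMP_IF_FALSE → pop False; jump. Stack: []
LOAD_FAST v → push -1. Stack: [-1]
RETURN_VALUE → return -1.

-1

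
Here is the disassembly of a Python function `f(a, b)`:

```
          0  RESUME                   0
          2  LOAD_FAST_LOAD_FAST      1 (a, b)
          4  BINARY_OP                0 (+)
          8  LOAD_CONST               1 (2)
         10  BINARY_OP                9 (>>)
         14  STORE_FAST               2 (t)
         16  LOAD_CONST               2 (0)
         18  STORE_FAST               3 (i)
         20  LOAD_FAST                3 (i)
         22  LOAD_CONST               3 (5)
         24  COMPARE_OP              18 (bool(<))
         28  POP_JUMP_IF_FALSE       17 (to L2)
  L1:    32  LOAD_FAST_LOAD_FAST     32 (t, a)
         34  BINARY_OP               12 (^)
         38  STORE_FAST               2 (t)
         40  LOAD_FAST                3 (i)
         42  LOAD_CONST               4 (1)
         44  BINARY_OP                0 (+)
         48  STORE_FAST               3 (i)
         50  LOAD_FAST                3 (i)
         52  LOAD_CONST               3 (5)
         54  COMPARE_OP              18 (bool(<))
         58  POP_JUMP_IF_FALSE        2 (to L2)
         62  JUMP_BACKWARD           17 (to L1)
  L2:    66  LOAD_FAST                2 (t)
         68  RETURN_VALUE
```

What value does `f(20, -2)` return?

16

LOAD_FAST_LOAD_FAST a,b → push 20,-2
BINARY_OP + → 20 + -2 = 18
LOAD_CONST → push 2
BINARY_OP >> → 18 >> 2 = 4
STORE_FAST t → t=4
LOAD_CONST → push 0
STORE_FAST i → i=0
LOAD_FAST i → push 0
LOAD_CONST → push 5
COMPARE_OP bool(<) → 0 vs 5 = True
POP_JUMP_IF_FALSE → pop True; no jump
LOAD_FAST_LOAD_FAST t,a → push 4,20
BINARY_OP ^ → 4 ^ 20 = 16
STORE_FAST t → t=16
LOAD_FAST i → push 0
LOAD_CONST → push 1
BINARY_OP + → 0 + 1 = 1
STORE_FAST i → i=1
LOAD_FAST i → push 1
LOAD_CONST → push 5
COMPARE_OP bool(<) → 1 vs 5 = True
POP_JUMP_IF_FALSE → pop True; no jump
LOAD_FAST_LOAD_FAST t,a → push 16,20
BINARY_OP ^ → 16 ^ 20 = 4
STORE_FAST t → t=4
LOAD_FAST i → push 1
LOAD_CONST → push 1
BINARY_OP + → 1 + 1 = 2
STORE_FAST i → i=2
LOAD_FAST i → push 2
LOAD_CONST → push 5
COMPARE_OP bool(<) → 2 vs 5 = True
POP_JUMP_IF_FALSE → pop True; no jump
LOAD_FAST_LOAD_FAST t,a → push 4,20
BINARY_OP ^ → 4 ^ 20 = 16
STORE_FAST t → t=16
LOAD_FAST i → push 2
LOAD_CONST → push 1
BINARY_OP + → 2 + 1 = 3
STORE_FAST i → i=3
LOAD_FAST i → push 3
LOAD_CONST → push 5
COMPARE_OP bool(<) → 3 vs 5 = True
POP_JUMP_IF_FALSE → pop True; no jump
LOAD_FAST_LOAD_FAST t,a → push 16,20
BINARY_OP ^ → 16 ^ 20 = 4
STORE_FAST t → t=4
LOAD_FAST i → push 3
LOAD_CONST → push 1
BINARY_OP + → 3 + 1 = 4
STORE_FAST i → i=4
LOAD_FAST i → push 4
LOAD_CONST → push 5
COMPARE_OP bool(<) → 4 vs 5 = True
POP_JUMP_IF_FALSE → pop True; no jump
LOAD_FAST_LOAD_FAST t,a → push 4,20
BINARY_OP ^ → 4 ^ 20 = 16
STORE_FAST t → t=16
LOAD_FAST i → push 4
LOAD_CONST → push 1
BINARY_OP + → 4 + 1 = 5
STORE_FAST i → i=5
LOAD_FAST i → push 5
LOAD_CONST → push 5
COMPARE_OP bool(<) → 5 vs 5 = False
POP_JUMP_IF_FALSE → pop False; jump
LOAD_FAST t → push 16
RETURN_VALUE → return 16.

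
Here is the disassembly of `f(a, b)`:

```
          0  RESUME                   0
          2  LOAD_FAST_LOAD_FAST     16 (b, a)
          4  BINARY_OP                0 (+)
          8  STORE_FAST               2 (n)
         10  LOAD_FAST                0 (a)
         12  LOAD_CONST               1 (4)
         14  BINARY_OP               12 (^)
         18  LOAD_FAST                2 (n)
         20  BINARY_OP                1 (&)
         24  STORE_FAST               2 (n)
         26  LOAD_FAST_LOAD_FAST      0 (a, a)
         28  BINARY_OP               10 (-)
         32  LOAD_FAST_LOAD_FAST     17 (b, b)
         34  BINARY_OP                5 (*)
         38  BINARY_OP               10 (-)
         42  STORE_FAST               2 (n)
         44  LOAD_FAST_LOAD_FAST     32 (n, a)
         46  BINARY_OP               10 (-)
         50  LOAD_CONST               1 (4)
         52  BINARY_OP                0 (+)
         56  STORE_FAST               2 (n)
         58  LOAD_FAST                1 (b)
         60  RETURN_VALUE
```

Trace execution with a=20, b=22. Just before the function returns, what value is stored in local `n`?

-500

LOAD_FAST_LOAD_FAST b,a → push 22,20. Stack: [22, 20]
BINARY_OP + → 22 + 20 = 42. Stack: [42]
STORE_FAST n → n=42. Stack: []
LOAD_FAST a → push 20. Stack: [20]
LOAD_CONST → push 4. Stack: [20, 4]
BINARY_OP ^ → 20 ^ 4 = 16. Stack: [16]
LOAD_FAST n → push 42. Stack: [16, 42]
BINARY_OP & → 16 & 42 = 0. Stack: [0]
STORE_FAST n → n=0. Stack: []
LOAD_FAST_LOAD_FAST a,a → push 20,20. Stack: [20, 20]
BINARY_OP - → 20 - 20 = 0. Stack: [0]
LOAD_FAST_LOAD_FAST b,b → push 22,22. Stack: [0, 22, 22]
BINARY_OP * → 22 * 22 = 484. Stack: [0, 484]
BINARY_OP - → 0 - 484 = -484. Stack: [-484]
STORE_FAST n → n=-484. Stack: []
LOAD_FAST_LOAD_FAST n,a → push -484,20. Stack: [-484, 20]
BINARY_OP - → -484 - 20 = -504. Stack: [-504]
LOAD_CONST → push 4. Stack: [-504, 4]
BINARY_OP + → -504 + 4 = -500. Stack: [-500]
STORE_FAST n → n=-500. Stack: []
LOAD_FAST b → push 22. Stack: [22]
RETURN_VALUE → return 22.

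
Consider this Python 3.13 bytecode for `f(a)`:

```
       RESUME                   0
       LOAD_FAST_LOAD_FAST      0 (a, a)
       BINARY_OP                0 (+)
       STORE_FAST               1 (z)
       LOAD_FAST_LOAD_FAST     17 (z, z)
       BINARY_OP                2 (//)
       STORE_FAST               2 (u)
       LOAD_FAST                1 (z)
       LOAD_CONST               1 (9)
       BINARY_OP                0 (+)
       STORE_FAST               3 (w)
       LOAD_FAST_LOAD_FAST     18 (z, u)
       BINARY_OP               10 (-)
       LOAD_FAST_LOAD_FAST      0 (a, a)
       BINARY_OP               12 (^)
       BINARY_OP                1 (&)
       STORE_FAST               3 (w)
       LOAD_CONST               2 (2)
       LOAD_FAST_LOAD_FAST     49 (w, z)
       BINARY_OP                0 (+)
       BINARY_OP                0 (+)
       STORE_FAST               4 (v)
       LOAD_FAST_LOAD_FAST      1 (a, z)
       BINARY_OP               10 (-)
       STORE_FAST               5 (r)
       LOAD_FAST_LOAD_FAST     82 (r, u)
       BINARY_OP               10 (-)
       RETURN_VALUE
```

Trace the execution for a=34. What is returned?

-35

LOAD_FAST_LOAD_FAST a,a → push 34,34. Stack: [34, 34]
BINARY_OP + → 34 + 34 = 68. Stack: [68]
STORE_FAST z → z=68. Stack: []
LOAD_FAST_LOAD_FAST z,z → push 68,68. Stack: [68, 68]
BINARY_OP // → 68 // 68 = 1. Stack: [1]
STORE_FAST u → u=1. Stack: []
LOAD_FAST z → push 68. Stack: [68]
LOAD_CONST → push 9. Stack: [68, 9]
BINARY_OP + → 68 + 9 = 77. Stack: [77]
STORE_FAST w → w=77. Stack: []
LOAD_FAST_LOAD_FAST z,u → push 68,1. Stack: [68, 1]
BINARY_OP - → 68 - 1 = 67. Stack: [67]
LOAD_FAST_LOAD_FAST a,a → push 34,34. Stack: [67, 34, 34]
BINARY_OP ^ → 34 ^ 34 = 0. Stack: [67, 0]
BINARY_OP & → 67 & 0 = 0. Stack: [0]
STORE_FAST w → w=0. Stack: []
LOAD_CONST → push 2. Stack: [2]
LOAD_FAST_LOAD_FAST w,z → push 0,68. Stack: [2, 0, 68]
BINARY_OP + → 0 + 68 = 68. Stack: [2, 68]
BINARY_OP + → 2 + 68 = 70. Stack: [70]
STORE_FAST v → v=70. Stack: []
LOAD_FAST_LOAD_FAST a,z → push 34,68. Stack: [34, 68]
BINARY_OP - → 34 - 68 = -34. Stack: [-34]
STORE_FAST r → r=-34. Stack: []
LOAD_FAST_LOAD_FAST r,u → push -34,1. Stack: [-34, 1]
BINARY_OP - → -34 - 1 = -35. Stack: [-35]
RETURN_VALUE → return -35.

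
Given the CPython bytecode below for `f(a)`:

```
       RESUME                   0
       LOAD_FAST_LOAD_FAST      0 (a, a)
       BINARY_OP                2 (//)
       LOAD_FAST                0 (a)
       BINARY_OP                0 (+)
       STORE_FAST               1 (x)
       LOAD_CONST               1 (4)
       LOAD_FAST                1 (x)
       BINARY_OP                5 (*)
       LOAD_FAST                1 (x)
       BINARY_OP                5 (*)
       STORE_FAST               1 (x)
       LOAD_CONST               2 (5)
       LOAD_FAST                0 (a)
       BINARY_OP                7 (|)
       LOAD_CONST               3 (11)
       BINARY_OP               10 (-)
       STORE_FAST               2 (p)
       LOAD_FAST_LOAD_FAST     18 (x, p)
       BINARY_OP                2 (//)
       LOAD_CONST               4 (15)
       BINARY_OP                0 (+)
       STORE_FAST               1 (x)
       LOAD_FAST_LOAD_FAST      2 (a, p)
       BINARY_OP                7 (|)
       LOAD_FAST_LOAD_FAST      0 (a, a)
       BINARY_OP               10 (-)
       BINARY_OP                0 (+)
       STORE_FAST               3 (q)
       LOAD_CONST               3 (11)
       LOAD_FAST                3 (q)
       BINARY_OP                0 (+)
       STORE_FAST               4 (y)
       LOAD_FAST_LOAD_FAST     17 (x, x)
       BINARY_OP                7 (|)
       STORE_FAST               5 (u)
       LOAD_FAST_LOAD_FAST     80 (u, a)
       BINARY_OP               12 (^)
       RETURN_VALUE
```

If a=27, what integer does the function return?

LOAD_FAST_LOAD_FAST a,a → push 27,27. Stack: [27, 27]
BINARY_OP // → 27 // 27 = 1. Stack: [1]
LOAD_FAST a → push 27. Stack: [1, 27]
BINARY_OP + → 1 + 27 = 28. Stack: [28]
STORE_FAST x → x=28. Stack: []
LOAD_CONST → push 4. Stack: [4]
LOAD_FAST x → push 28. Stack: [4, 28]
BINARY_OP * → 4 * 28 = 112. Stack: [112]
LOAD_FAST x → push 28. Stack: [112, 28]
BINARY_OP * → 112 * 28 = 3136. Stack: [3136]
STORE_FAST x → x=3136. Stack: []
LOAD_CONST → push 5. Stack: [5]
LOAD_FAST a → push 27. Stack: [5, 27]
BINARY_OP | → 5 | 27 = 31. Stack: [31]
LOAD_CONST → push 11. Stack: [31, 11]
BINARY_OP - → 31 - 11 = 20. Stack: [20]
STORE_FAST p → p=20. Stack: []
LOAD_FAST_LOAD_FAST x,p → push 3136,20. Stack: [3136, 20]
BINARY_OP // → 3136 // 20 = 156. Stack: [156]
LOAD_CONST → push 15. Stack: [156, 15]
BINARY_OP + → 156 + 15 = 171. Stack: [171]
STORE_FAST x → x=171. Stack: []
LOAD_FAST_LOAD_FAST a,p → push 27,20. Stack: [27, 20]
BINARY_OP | → 27 | 20 = 31. Stack: [31]
LOAD_FAST_LOAD_FAST a,a → push 27,27. Stack: [31, 27, 27]
BINARY_OP - → 27 - 27 = 0. Stack: [31, 0]
BINARY_OP + → 31 + 0 = 31. Stack: [31]
STORE_FAST q → q=31. Stack: []
LOAD_CONST → push 11. Stack: [11]
LOAD_FAST q → push 31. Stack: [11, 31]
BINARY_OP + → 11 + 31 = 42. Stack: [42]
STORE_FAST y → y=42. Stack: []
LOAD_FAST_LOAD_FAST x,x → push 171,171. Stack: [171, 171]
BINARY_OP | → 171 | 171 = 171. Stack: [171]
STORE_FAST u → u=171. Stack: []
LOAD_FAST_LOAD_FAST u,a → push 171,27. Stack: [171, 27]
BINARY_OP ^ → 171 ^ 27 = 176. Stack: [176]
RETURN_VALUE → return 176.

176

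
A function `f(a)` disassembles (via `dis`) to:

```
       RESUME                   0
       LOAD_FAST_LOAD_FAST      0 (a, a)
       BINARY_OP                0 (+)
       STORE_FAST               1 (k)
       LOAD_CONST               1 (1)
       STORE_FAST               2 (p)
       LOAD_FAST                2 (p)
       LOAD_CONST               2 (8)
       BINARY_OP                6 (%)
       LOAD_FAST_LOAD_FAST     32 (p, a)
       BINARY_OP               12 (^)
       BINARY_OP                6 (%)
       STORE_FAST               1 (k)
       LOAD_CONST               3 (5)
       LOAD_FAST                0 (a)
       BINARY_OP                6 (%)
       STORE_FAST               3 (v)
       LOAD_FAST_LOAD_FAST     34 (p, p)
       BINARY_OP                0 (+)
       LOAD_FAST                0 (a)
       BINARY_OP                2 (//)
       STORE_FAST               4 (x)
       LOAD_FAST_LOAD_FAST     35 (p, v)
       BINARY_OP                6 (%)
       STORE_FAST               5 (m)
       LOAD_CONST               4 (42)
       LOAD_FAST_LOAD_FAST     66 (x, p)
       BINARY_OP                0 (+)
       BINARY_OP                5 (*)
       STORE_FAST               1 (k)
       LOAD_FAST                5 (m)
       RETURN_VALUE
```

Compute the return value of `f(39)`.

LOAD_FAST_LOAD_FAST a,a → push 39,39. Stack: [39, 39]
BINARY_OP + → 39 + 39 = 78. Stack: [78]
STORE_FAST k → k=78. Stack: []
LOAD_CONST → push 1. Stack: [1]
STORE_FAST p → p=1. Stack: []
LOAD_FAST p → push 1. Stack: [1]
LOAD_CONST → push 8. Stack: [1, 8]
BINARY_OP % → 1 % 8 = 1. Stack: [1]
LOAD_FAST_LOAD_FAST p,a → push 1,39. Stack: [1, 1, 39]
BINARY_OP ^ → 1 ^ 39 = 38. Stack: [1, 38]
BINARY_OP % → 1 % 38 = 1. Stack: [1]
STORE_FAST k → k=1. Stack: []
LOAD_CONST → push 5. Stack: [5]
LOAD_FAST a → push 39. Stack: [5, 39]
BINARY_OP % → 5 % 39 = 5. Stack: [5]
STORE_FAST v → v=5. Stack: []
LOAD_FAST_LOAD_FAST p,p → push 1,1. Stack: [1, 1]
BINARY_OP + → 1 + 1 = 2. Stack: [2]
LOAD_FAST a → push 39. Stack: [2, 39]
BINARY_OP // → 2 // 39 = 0. Stack: [0]
STORE_FAST x → x=0. Stack: []
LOAD_FAST_LOAD_FAST p,v → push 1,5. Stack: [1, 5]
BINARY_OP % → 1 % 5 = 1. Stack: [1]
STORE_FAST m → m=1. Stack: []
LOAD_CONST → push 42. Stack: [42]
LOAD_FAST_LOAD_FAST x,p → push 0,1. Stack: [42, 0, 1]
BINARY_OP + → 0 + 1 = 1. Stack: [42, 1]
BINARY_OP * → 42 * 1 = 42. Stack: [42]
STORE_FAST k → k=42. Stack: []
LOAD_FAST m → push 1. Stack: [1]
RETURN_VALUE → return 1.

1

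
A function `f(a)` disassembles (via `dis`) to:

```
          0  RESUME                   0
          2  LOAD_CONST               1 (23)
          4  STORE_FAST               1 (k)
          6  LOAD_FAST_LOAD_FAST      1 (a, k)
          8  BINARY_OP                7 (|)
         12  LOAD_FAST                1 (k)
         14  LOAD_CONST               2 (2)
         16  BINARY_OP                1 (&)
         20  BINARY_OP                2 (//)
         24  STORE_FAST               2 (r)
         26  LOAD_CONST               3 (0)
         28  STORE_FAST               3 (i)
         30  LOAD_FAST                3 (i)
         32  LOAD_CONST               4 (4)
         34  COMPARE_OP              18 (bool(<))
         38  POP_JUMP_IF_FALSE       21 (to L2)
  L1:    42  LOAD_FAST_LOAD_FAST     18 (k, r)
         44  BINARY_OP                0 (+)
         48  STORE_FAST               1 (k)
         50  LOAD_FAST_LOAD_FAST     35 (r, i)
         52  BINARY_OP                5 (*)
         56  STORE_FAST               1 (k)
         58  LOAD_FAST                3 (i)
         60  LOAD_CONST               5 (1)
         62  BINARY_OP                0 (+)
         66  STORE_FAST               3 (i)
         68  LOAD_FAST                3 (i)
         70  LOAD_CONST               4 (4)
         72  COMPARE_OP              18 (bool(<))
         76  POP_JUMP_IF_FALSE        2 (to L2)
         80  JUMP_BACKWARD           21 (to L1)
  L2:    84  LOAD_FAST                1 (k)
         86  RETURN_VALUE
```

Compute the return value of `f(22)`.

33

LOAD_CONST → push 23
STORE_FAST k → k=23
LOAD_FAST_LOAD_FAST a,k → push 22,23
BINARY_OP | → 22 | 23 = 23
LOAD_FAST k → push 23
LOAD_CONST → push 2
BINARY_OP & → 23 & 2 = 2
BINARY_OP // → 23 // 2 = 11
STORE_FAST r → r=11
LOAD_CONST → push 0
STORE_FAST i → i=0
LOAD_FAST i → push 0
LOAD_CONST → push 4
COMPARE_OP bool(<) → 0 vs 4 = True
POP_JUMP_IF_FALSE → pop True; no jump
LOAD_FAST_LOAD_FAST k,r → push 23,11
BINARY_OP + → 23 + 11 = 34
STORE_FAST k → k=34
LOAD_FAST_LOAD_FAST r,i → push 11,0
BINARY_OP * → 11 * 0 = 0
STORE_FAST k → k=0
LOAD_FAST i → push 0
LOAD_CONST → push 1
BINARY_OP + → 0 + 1 = 1
STORE_FAST i → i=1
LOAD_FAST i → push 1
LOAD_CONST → push 4
COMPARE_OP bool(<) → 1 vs 4 = True
POP_JUMP_IF_FALSE → pop True; no jump
LOAD_FAST_LOAD_FAST k,r → push 0,11
BINARY_OP + → 0 + 11 = 11
STORE_FAST k → k=11
LOAD_FAST_LOAD_FAST r,i → push 11,1
BINARY_OP * → 11 * 1 = 11
STORE_FAST k → k=11
LOAD_FAST i → push 1
LOAD_CONST → push 1
BINARY_OP + → 1 + 1 = 2
STORE_FAST i → i=2
LOAD_FAST i → push 2
LOAD_CONST → push 4
COMPARE_OP bool(<) → 2 vs 4 = True
POP_JUMP_IF_FALSE → pop True; no jump
LOAD_FAST_LOAD_FAST k,r → push 11,11
BINARY_OP + → 11 + 11 = 22
STORE_FAST k → k=22
LOAD_FAST_LOAD_FAST r,i → push 11,2
BINARY_OP * → 11 * 2 = 22
STORE_FAST k → k=22
LOAD_FAST i → push 2
LOAD_CONST → push 1
BINARY_OP + → 2 + 1 = 3
STORE_FAST i → i=3
LOAD_FAST i → push 3
LOAD_CONST → push 4
COMPARE_OP bool(<) → 3 vs 4 = True
POP_JUMP_IF_FALSE → pop True; no jump
LOAD_FAST_LOAD_FAST k,r → push 22,11
BINARY_OP + → 22 + 11 = 33
STORE_FAST k → k=33
LOAD_FAST_LOAD_FAST r,i → push 11,3
BINARY_OP * → 11 * 3 = 33
STORE_FAST k → k=33
LOAD_FAST i → push 3
LOAD_CONST → push 1
BINARY_OP + → 3 + 1 = 4
STORE_FAST i → i=4
LOAD_FAST i → push 4
LOAD_CONST → push 4
COMPARE_OP bool(<) → 4 vs 4 = False
POP_JUMP_IF_FALSE → pop False; jump
LOAD_FAST k → push 33
RETURN_VALUE → return 33.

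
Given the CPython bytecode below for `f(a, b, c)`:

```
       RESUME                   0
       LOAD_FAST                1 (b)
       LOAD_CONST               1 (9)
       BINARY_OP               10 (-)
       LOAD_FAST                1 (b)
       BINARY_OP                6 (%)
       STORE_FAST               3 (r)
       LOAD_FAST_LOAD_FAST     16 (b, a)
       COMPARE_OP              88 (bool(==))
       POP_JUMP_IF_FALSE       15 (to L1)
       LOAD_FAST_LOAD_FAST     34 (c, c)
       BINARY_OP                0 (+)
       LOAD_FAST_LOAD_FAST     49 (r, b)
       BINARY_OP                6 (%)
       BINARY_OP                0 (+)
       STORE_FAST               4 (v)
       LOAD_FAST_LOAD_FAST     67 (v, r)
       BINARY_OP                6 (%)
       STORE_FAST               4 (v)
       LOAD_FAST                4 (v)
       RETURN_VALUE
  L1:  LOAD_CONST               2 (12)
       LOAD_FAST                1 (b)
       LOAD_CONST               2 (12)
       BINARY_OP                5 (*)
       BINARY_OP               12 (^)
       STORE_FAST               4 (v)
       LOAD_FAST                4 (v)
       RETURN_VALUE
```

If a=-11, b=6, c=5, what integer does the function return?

68

LOAD_FAST b → push 6. Stack: [6]
LOAD_CONST → push 9. Stack: [6, 9]
BINARY_OP - → 6 - 9 = -3. Stack: [-3]
LOAD_FAST b → push 6. Stack: [-3, 6]
BINARY_OP % → -3 % 6 = 3. Stack: [3]
STORE_FAST r → r=3. Stack: []
LOAD_FAST_LOAD_FAST b,a → push 6,-11. Stack: [6, -11]
COMPARE_OP bool(==) → 6 vs -11 = False. Stack: [False]
POP_JUMP_IF_FALSE → pop False; jump. Stack: []
LOAD_CONST → push 12. Stack: [12]
LOAD_FAST b → push 6. Stack: [12, 6]
LOAD_CONST → push 12. Stack: [12, 6, 12]
BINARY_OP * → 6 * 12 = 72. Stack: [12, 72]
BINARY_OP ^ → 12 ^ 72 = 68. Stack: [68]
STORE_FAST v → v=68. Stack: []
LOAD_FAST v → push 68. Stack: [68]
RETURN_VALUE → return 68.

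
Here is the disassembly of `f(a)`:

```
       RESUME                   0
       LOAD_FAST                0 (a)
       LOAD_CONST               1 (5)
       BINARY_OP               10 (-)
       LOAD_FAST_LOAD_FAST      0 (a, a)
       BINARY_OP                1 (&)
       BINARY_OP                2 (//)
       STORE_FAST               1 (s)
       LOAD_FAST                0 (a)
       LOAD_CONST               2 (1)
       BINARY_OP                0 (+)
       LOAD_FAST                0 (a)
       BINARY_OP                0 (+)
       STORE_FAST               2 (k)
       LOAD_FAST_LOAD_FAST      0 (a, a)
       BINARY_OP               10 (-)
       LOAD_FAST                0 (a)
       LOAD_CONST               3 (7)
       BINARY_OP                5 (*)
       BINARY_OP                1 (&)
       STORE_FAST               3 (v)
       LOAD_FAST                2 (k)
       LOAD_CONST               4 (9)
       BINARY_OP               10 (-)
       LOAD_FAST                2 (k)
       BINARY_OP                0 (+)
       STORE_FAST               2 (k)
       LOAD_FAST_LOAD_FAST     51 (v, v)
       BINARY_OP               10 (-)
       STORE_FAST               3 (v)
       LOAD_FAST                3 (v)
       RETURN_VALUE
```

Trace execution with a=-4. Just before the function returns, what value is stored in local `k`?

LOAD_FAST a → push -4. Stack: [-4]
LOAD_CONST → push 5. Stack: [-4, 5]
BINARY_OP - → -4 - 5 = -9. Stack: [-9]
LOAD_FAST_LOAD_FAST a,a → push -4,-4. Stack: [-9, -4, -4]
BINARY_OP & → -4 & -4 = -4. Stack: [-9, -4]
BINARY_OP // → -9 // -4 = 2. Stack: [2]
STORE_FAST s → s=2. Stack: []
LOAD_FAST a → push -4. Stack: [-4]
LOAD_CONST → push 1. Stack: [-4, 1]
BINARY_OP + → -4 + 1 = -3. Stack: [-3]
LOAD_FAST a → push -4. Stack: [-3, -4]
BINARY_OP + → -3 + -4 = -7. Stack: [-7]
STORE_FAST k → k=-7. Stack: []
LOAD_FAST_LOAD_FAST a,a → push -4,-4. Stack: [-4, -4]
BINARY_OP - → -4 - -4 = 0. Stack: [0]
LOAD_FAST a → push -4. Stack: [0, -4]
LOAD_CONST → push 7. Stack: [0, -4, 7]
BINARY_OP * → -4 * 7 = -28. Stack: [0, -28]
BINARY_OP & → 0 & -28 = 0. Stack: [0]
STORE_FAST v → v=0. Stack: []
LOAD_FAST k → push -7. Stack: [-7]
LOAD_CONST → push 9. Stack: [-7, 9]
BINARY_OP - → -7 - 9 = -16. Stack: [-16]
LOAD_FAST k → push -7. Stack: [-16, -7]
BINARY_OP + → -16 + -7 = -23. Stack: [-23]
STORE_FAST k → k=-23. Stack: []
LOAD_FAST_LOAD_FAST v,v → push 0,0. Stack: [0, 0]
BINARY_OP - → 0 - 0 = 0. Stack: [0]
STORE_FAST v → v=0. Stack: []
LOAD_FAST v → push 0. Stack: [0]
RETURN_VALUE → return 0.

-23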